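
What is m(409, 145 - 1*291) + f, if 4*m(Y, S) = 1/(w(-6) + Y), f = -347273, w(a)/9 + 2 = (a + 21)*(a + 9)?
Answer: -1105717231/3184 ≈ -3.4727e+5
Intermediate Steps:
w(a) = -18 + 9*(9 + a)*(21 + a) (w(a) = -18 + 9*((a + 21)*(a + 9)) = -18 + 9*((21 + a)*(9 + a)) = -18 + 9*((9 + a)*(21 + a)) = -18 + 9*(9 + a)*(21 + a))
m(Y, S) = 1/(4*(387 + Y)) (m(Y, S) = 1/(4*((1683 + 9*(-6)**2 + 270*(-6)) + Y)) = 1/(4*((1683 + 9*36 - 1620) + Y)) = 1/(4*((1683 + 324 - 1620) + Y)) = 1/(4*(387 + Y)))
m(409, 145 - 1*291) + f = 1/(4*(387 + 409)) - 347273 = (1/4)/796 - 347273 = (1/4)*(1/796) - 347273 = 1/3184 - 347273 = -1105717231/3184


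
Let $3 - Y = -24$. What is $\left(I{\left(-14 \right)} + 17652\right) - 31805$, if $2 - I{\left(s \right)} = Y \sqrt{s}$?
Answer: $-14151 - 27 i \sqrt{14} \approx -14151.0 - 101.02 i$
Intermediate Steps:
$Y = 27$ ($Y = 3 - -24 = 3 + 24 = 27$)
$I{\left(s \right)} = 2 - 27 \sqrt{s}$
$\left(I{\left(-14 \right)} + 17652\right) - 31805 = \left(\left(2 - 27 \sqrt{-14}\right) + 17652\right) - 31805 = \left(\left(2 - 27 i \sqrt{14}\right) + 17652\right) - 31805 = \left(17654 - 27 i \sqrt{14}\right) - 31805 = -14151 - 27 i \sqrt{14}$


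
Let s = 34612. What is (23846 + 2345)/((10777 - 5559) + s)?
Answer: 26191/39830 ≈ 0.65757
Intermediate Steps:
(23846 + 2345)/((10777 - 5559) + s) = (23846 + 2345)/((10777 - 5559) + 34612) = 26191/(5218 + 34612) = 26191/39830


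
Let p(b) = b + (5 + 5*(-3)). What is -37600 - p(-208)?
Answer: -37382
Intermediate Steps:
p(b) = -10 + b (p(b) = b + (5 - 15) = b - 10 = -10 + b)
-37600 - p(-208) = -37600 - (-10 - 208) = -37600 - 1*(-218) = -37600 + 218 = -37382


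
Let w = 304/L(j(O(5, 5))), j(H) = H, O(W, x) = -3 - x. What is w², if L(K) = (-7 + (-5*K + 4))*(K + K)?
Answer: 361/1369 ≈ 0.26370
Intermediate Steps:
L(K) = 2*K*(-3 - 5*K) (L(K) = (-7 + (4 - 5*K))*(2*K) = (-3 - 5*K)*(2*K) = 2*K*(-3 - 5*K))
w = -19/37 (w = 304/((-2*(-3 - 1*5)*(3 + 5*(-3 - 1*5)))) = 304/((-2*(-3 - 5)*(3 + 5*(-3 - 5)))) = 304/((-2*(-8)*(3 + 5*(-8)))) = 304/((-2*(-8)*(3 - 40))) = 304/((-2*(-8)*(-37))) = 304/(-592) = 304*(-1/592) = -19/37 ≈ -0.51351)
w² = (-19/37)² = 361/1369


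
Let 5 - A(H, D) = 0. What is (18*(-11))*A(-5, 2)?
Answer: -990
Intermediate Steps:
A(H, D) = 5 (A(H, D) = 5 - 1*0 = 5 + 0 = 5)
(18*(-11))*A(-5, 2) = (18*(-11))*5 = -198*5 = -990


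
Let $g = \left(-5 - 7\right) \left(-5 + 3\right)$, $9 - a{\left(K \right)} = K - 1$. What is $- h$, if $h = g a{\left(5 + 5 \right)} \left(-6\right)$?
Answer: $0$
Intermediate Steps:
$a{\left(K \right)} = 10 - K$ ($a{\left(K \right)} = 9 - \left(K - 1\right) = 9 - \left(-1 + K\right) = 10 - K$)
$g = 24$ ($g = \left(-12\right) \left(-2\right) = 24$)
$h = 0$ ($h = 24 \left(10 - \left(5 + 5\right)\right) \left(-6\right) = 24 \left(10 - 10\right) \left(-6\right) = 24 \cdot 0 \left(-6\right) = 0 \left(-6\right) = 0$)
$- h = \left(-1\right) 0 = 0$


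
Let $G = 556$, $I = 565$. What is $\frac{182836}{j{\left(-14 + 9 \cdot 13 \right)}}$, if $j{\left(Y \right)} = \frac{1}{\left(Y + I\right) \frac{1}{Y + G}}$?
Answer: $\frac{122134448}{659} \approx 1.8533 \cdot 10^{5}$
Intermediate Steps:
$j{\left(Y \right)} = \frac{556 + Y}{565 + Y}$ ($j{\left(Y \right)} = \frac{1}{\left(Y + 565\right) \frac{1}{Y + 556}} = \frac{1}{\left(565 + Y\right) \frac{1}{556 + Y}} = \frac{1}{\frac{1}{556 + Y} \left(565 + Y\right)} = \frac{556 + Y}{565 + Y}$)
$\frac{182836}{j{\left(-14 + 9 \cdot 13 \right)}} = \frac{182836}{\frac{1}{565 + \left(-14 + 9 \cdot 13\right)} \left(556 + \left(-14 + 9 \cdot 13\right)\right)} = \frac{182836}{\frac{1}{565 + \left(-14 + 117\right)} \left(556 + \left(-14 + 117\right)\right)} = \frac{182836}{\frac{1}{565 + 103} \left(556 + 103\right)} = \frac{182836}{\frac{1}{668} \cdot 659} = \frac{182836}{\frac{659}{668}} = 182836 \cdot \frac{668}{659} = \frac{122134448}{659}$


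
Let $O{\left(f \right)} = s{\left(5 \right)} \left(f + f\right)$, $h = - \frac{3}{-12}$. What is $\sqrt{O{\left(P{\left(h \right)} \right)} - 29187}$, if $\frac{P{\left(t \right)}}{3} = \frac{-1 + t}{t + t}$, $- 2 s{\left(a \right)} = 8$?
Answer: $3 i \sqrt{3239} \approx 170.74 i$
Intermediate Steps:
$s{\left(a \right)} = -4$ ($s{\left(a \right)} = \left(- \frac{1}{2}\right) 8 = -4$)
$h = \frac{1}{4}$ ($h = \left(-3\right) \left(- \frac{1}{12}\right) = \frac{1}{4} \approx 0.25$)
$P{\left(t \right)} = \frac{3 \left(-1 + t\right)}{2 t}$ ($P{\left(t \right)} = 3 \frac{-1 + t}{t + t} = 3 \frac{-1 + t}{2 t} = \frac{3 \left(-1 + t\right)}{2 t}$)
$O{\left(f \right)} = - 8 f$ ($O{\left(f \right)} = - 4 \left(f + f\right) = - 4 \cdot 2 f = - 8 f$)
$\sqrt{O{\left(P{\left(h \right)} \right)} - 29187} = \sqrt{- 8 \frac{3 \frac{1}{\frac{1}{4}} \left(-1 + \frac{1}{4}\right)}{2} - 29187} = \sqrt{- 8 \cdot \frac{3}{2} \cdot 4 \left(- \frac{3}{4}\right) - 29187} = \sqrt{\left(-8\right) \left(- \frac{9}{2}\right) - 29187} = \sqrt{36 - 29187} = \sqrt{-29151} = 3 i \sqrt{3239}$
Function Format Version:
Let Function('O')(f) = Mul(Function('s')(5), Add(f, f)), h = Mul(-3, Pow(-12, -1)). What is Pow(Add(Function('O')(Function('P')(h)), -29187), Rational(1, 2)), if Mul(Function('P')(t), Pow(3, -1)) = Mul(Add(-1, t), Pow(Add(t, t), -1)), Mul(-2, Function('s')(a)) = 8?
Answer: Mul(3, I, Pow(3239, Rational(1, 2))) ≈ Mul(170.74, I)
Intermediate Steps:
Function('s')(a) = -4 (Function('s')(a) = Mul(Rational(-1, 2), 8) = -4)
h = Rational(1, 4) (h = Mul(-3, Rational(-1, 12)) = Rational(1, 4) ≈ 0.25000)
Function('P')(t) = Mul(Rational(3, 2), Pow(t, -1), Add(-1, t)) (Function('P')(t) = Mul(3, Mul(Add(-1, t), Pow(Add(t, t), -1))) = Mul(3, Mul(Add(-1, t), Pow(Mul(2, t), -1))) = Mul(3, Mul(Add(-1, t), Mul(Rational(1, 2), Pow(t, -1)))) = Mul(3, Mul(Rational(1, 2), Pow(t, -1), Add(-1, t))) = Mul(Rational(3, 2), Pow(t, -1), Add(-1, t)))
Function('O')(f) = Mul(-8, f) (Function('O')(f) = Mul(-4, Add(f, f)) = Mul(-4, Mul(2, f)) = Mul(-8, f))
Pow(Add(Function('O')(Function('P')(h)), -29187), Rational(1, 2)) = Pow(Add(Mul(-8, Mul(Rational(3, 2), Pow(Rational(1, 4), -1), Add(-1, Rational(1, 4)))), -29187), Rational(1, 2)) = Pow(Add(Mul(-8, Mul(Rational(3, 2), 4, Rational(-3, 4))), -29187), Rational(1, 2)) = Pow(Add(Mul(-8, Rational(-9, 2)), -29187), Rational(1, 2)) = Pow(Add(36, -29187), Rational(1, 2)) = Pow(-29151, Rational(1, 2)) = Mul(3, I, Pow(3239, Rational(1, 2)))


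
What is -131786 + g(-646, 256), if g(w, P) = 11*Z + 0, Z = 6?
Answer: -131720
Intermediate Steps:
g(w, P) = 66 (g(w, P) = 11*6 + 0 = 66 + 0 = 66)
-131786 + g(-646, 256) = -131786 + 66 = -131720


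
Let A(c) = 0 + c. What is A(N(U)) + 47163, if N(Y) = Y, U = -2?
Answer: 47161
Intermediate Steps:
A(c) = c
A(N(U)) + 47163 = -2 + 47163 = 47161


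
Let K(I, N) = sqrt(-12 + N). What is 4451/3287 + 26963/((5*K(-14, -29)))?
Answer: 4451/3287 - 26963*I*sqrt(41)/205 ≈ 1.3541 - 842.18*I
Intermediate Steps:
4451/3287 + 26963/((5*K(-14, -29))) = 4451/3287 + 26963/((5*sqrt(-12 - 29))) = 4451*(1/3287) + 26963/((5*sqrt(-41))) = 4451/3287 + 26963/((5*(I*sqrt(41)))) = 4451/3287 + 26963/((5*I*sqrt(41))) = 4451/3287 + 26963*(-I*sqrt(41)/205) = 4451/3287 - 26963*I*sqrt(41)/205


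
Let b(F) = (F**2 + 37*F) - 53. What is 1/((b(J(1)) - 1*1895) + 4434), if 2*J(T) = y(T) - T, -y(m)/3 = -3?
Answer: 1/2650 ≈ 0.00037736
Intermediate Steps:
y(m) = 9 (y(m) = -3*(-3) = 9)
J(T) = 9/2 - T/2 (J(T) = (9 - T)/2 = 9/2 - T/2)
b(F) = -53 + F**2 + 37*F
1/((b(J(1)) - 1*1895) + 4434) = 1/(((-53 + (9/2 - 1/2*1)**2 + 37*(9/2 - 1/2*1)) - 1*1895) + 4434) = 1/(((-53 + (9/2 - 1/2)**2 + 37*(9/2 - 1/2)) - 1895) + 4434) = 1/(((-53 + 4**2 + 37*4) - 1895) + 4434) = 1/(((-53 + 16 + 148) - 1895) + 4434) = 1/((111 - 1895) + 4434) = 1/(-1784 + 4434) = 1/2650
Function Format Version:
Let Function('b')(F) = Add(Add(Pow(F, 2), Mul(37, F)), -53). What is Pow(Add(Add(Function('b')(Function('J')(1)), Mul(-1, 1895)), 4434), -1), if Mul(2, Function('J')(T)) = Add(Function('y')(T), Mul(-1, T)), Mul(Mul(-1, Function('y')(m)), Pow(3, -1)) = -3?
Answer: Rational(1, 2650) ≈ 0.00037736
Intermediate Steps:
Function('y')(m) = 9 (Function('y')(m) = Mul(-3, -3) = 9)
Function('J')(T) = Add(Rational(9, 2), Mul(Rational(-1, 2), T)) (Function('J')(T) = Mul(Rational(1, 2), Add(9, Mul(-1, T))) = Add(Rational(9, 2), Mul(Rational(-1, 2), T)))
Function('b')(F) = Add(-53, Pow(F, 2), Mul(37, F))
Pow(Add(Add(Function('b')(Function('J')(1)), Mul(-1, 1895)), 4434), -1) = Pow(Add(Add(Add(-53, Pow(Add(Rational(9, 2), Mul(Rational(-1, 2), 1)), 2), Mul(37, Add(Rational(9, 2), Mul(Rational(-1, 2), 1)))), Mul(-1, 1895)), 4434), -1) = Pow(Add(Add(Add(-53, Pow(Add(Rational(9, 2), Rational(-1, 2)), 2), Mul(37, Add(Rational(9, 2), Rational(-1, 2)))), -1895), 4434), -1) = Pow(Add(Add(Add(-53, Pow(4, 2), Mul(37, 4)), -1895), 4434), -1) = Pow(Add(Add(Add(-53, 16, 148), -1895), 4434), -1) = Pow(Add(Add(111, -1895), 4434), -1) = Pow(Add(-1784, 4434), -1) = Pow(2650, -1) = Rational(1, 2650)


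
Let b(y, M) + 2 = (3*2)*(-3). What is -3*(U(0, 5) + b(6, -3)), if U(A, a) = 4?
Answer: 48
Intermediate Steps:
b(y, M) = -20 (b(y, M) = -2 + (3*2)*(-3) = -2 + 6*(-3) = -2 - 18 = -20)
-3*(U(0, 5) + b(6, -3)) = -3*(4 - 20) = -3*(-16) = 48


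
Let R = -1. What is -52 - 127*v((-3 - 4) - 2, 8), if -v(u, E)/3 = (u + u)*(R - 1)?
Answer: 13664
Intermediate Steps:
v(u, E) = 12*u (v(u, E) = -3*(u + u)*(-1 - 1) = -3*2*u*(-2) = -(-12)*u = 12*u)
-52 - 127*v((-3 - 4) - 2, 8) = -52 - 1524*((-3 - 4) - 2) = -52 - 1524*(-7 - 2) = -52 - 1524*(-9) = -52 - 127*(-108) = -52 + 13716 = 13664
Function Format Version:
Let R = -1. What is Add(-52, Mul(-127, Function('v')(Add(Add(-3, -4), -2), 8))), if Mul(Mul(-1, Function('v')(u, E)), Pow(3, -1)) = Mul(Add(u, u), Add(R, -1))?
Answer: 13664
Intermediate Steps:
Function('v')(u, E) = Mul(12, u) (Function('v')(u, E) = Mul(-3, Mul(Add(u, u), Add(-1, -1))) = Mul(-3, Mul(Mul(2, u), -2)) = Mul(-3, Mul(-4, u)) = Mul(12, u))
Add(-52, Mul(-127, Function('v')(Add(Add(-3, -4), -2), 8))) = Add(-52, Mul(-127, Mul(12, Add(Add(-3, -4), -2)))) = Add(-52, Mul(-127, Mul(12, Add(-7, -2)))) = Add(-52, Mul(-127, Mul(12, -9))) = Add(-52, Mul(-127, -108)) = Add(-52, 13716) = 13664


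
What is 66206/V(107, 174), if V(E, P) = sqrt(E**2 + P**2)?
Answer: 66206*sqrt(1669)/8345 ≈ 324.12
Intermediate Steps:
66206/V(107, 174) = 66206/(sqrt(107**2 + 174**2)) = 66206/(sqrt(11449 + 30276)) = 66206/(sqrt(41725)) = 66206/((5*sqrt(1669))) = 66206*(sqrt(1669)/8345) = 66206*sqrt(1669)/8345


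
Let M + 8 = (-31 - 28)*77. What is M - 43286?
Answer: -47837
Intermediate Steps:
M = -4551 (M = -8 + (-31 - 28)*77 = -8 - 59*77 = -8 - 4543 = -4551)
M - 43286 = -4551 - 43286 = -47837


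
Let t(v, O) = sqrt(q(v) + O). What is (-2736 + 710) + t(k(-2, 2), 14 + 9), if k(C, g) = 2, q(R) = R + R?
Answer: -2026 + 3*sqrt(3) ≈ -2020.8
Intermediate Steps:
q(R) = 2*R
t(v, O) = sqrt(O + 2*v) (t(v, O) = sqrt(2*v + O) = sqrt(O + 2*v))
(-2736 + 710) + t(k(-2, 2), 14 + 9) = (-2736 + 710) + sqrt((14 + 9) + 2*2) = -2026 + sqrt(23 + 4) = -2026 + sqrt(27) = -2026 + 3*sqrt(3)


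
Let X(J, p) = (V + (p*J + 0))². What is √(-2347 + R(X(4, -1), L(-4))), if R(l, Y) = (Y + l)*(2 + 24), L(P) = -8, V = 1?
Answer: I*√2321 ≈ 48.177*I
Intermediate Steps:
X(J, p) = (1 + J*p)² (X(J, p) = (1 + (p*J + 0))² = (1 + (J*p + 0))² = (1 + J*p)²)
R(l, Y) = 26*Y + 26*l (R(l, Y) = (Y + l)*26 = 26*Y + 26*l)
√(-2347 + R(X(4, -1), L(-4))) = √(-2347 + (26*(-8) + 26*(1 + 4*(-1))²)) = √(-2347 + (-208 + 26*(1 - 4)²)) = √(-2347 + (-208 + 26*(-3)²)) = √(-2347 + (-208 + 26*9)) = √(-2347 + (-208 + 234)) = √(-2347 + 26) = √(-2321) = I*√2321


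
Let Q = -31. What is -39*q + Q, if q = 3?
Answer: -148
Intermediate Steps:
-39*q + Q = -39*3 - 31 = -117 - 31 = -148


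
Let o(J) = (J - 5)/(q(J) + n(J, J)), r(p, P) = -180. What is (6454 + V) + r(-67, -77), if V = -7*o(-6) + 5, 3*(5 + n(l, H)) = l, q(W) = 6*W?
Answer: 269920/43 ≈ 6277.2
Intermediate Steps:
n(l, H) = -5 + l/3
o(J) = (-5 + J)/(-5 + 19*J/3) (o(J) = (J - 5)/(6*J + (-5 + J/3)) = (-5 + J)/(-5 + 19*J/3))
V = 138/43 (V = -21*(-5 - 6)/(-15 + 19*(-6)) + 5 = -21*(-11)/(-15 - 114) + 5 = -21*(-11)/(-129) + 5 = -21*(-1)*(-11)/129 + 5 = -7*11/43 + 5 = -77/43 + 5 = 138/43 ≈ 3.2093)
(6454 + V) + r(-67, -77) = (6454 + 138/43) - 180 = 277660/43 - 180 = 269920/43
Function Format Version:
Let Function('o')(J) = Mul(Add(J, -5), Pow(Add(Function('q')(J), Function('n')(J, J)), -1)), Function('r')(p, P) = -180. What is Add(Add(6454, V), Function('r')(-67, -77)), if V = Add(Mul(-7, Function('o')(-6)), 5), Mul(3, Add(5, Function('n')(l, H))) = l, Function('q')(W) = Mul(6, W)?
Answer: Rational(269920, 43) ≈ 6277.2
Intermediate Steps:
Function('n')(l, H) = Add(-5, Mul(Rational(1, 3), l))
Function('o')(J) = Mul(Pow(Add(-5, Mul(Rational(19, 3), J)), -1), Add(-5, J)) (Function('o')(J) = Mul(Add(J, -5), Pow(Add(Mul(6, J), Add(-5, Mul(Rational(1, 3), J))), -1)) = Mul(Add(-5, J), Pow(Add(-5, Mul(Rational(19, 3), J)), -1)) = Mul(Pow(Add(-5, Mul(Rational(19, 3), J)), -1), Add(-5, J)))
V = Rational(138, 43) (V = Add(Mul(-7, Mul(3, Pow(Add(-15, Mul(19, -6)), -1), Add(-5, -6))), 5) = Add(Mul(-7, Mul(3, Pow(Add(-15, -114), -1), -11)), 5) = Add(Mul(-7, Mul(3, Pow(-129, -1), -11)), 5) = Add(Mul(-7, Mul(3, Rational(-1, 129), -11)), 5) = Add(Mul(-7, Rational(11, 43)), 5) = Add(Rational(-77, 43), 5) = Rational(138, 43) ≈ 3.2093)
Add(Add(6454, V), Function('r')(-67, -77)) = Add(Add(6454, Rational(138, 43)), -180) = Add(Rational(277660, 43), -180) = Rational(269920, 43)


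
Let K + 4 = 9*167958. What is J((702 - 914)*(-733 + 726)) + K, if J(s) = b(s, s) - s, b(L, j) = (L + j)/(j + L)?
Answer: 1510135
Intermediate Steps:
b(L, j) = 1 (b(L, j) = (L + j)/(L + j) = 1)
K = 1511618 (K = -4 + 9*167958 = -4 + 1511622 = 1511618)
J(s) = 1 - s
J((702 - 914)*(-733 + 726)) + K = (1 - (702 - 914)*(-733 + 726)) + 1511618 = (1 - (-212)*(-7)) + 1511618 = (1 - 1*1484) + 1511618 = (1 - 1484) + 1511618 = -1483 + 1511618 = 1510135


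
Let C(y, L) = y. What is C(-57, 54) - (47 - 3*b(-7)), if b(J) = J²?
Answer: 43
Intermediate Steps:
C(-57, 54) - (47 - 3*b(-7)) = -57 - (47 - 3*(-7)²) = -57 - (47 - 3*49) = -57 - (47 - 147) = -57 - 1*(-100) = -57 + 100 = 43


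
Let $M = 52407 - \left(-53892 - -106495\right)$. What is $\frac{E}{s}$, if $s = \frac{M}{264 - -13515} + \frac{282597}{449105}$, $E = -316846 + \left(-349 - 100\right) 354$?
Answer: $- \frac{2944304521118640}{3805879483} \approx -7.7362 \cdot 10^{5}$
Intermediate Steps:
$M = -196$ ($M = 52407 - \left(-53892 + 106495\right) = 52407 - 52603 = -196$)
$E = -475792$ ($E = -316846 - 158946 = -475792$)
$s = \frac{3805879483}{6188217795}$ ($s = - \frac{196}{264 - -13515} + \frac{282597}{449105} = - \frac{196}{264 + 13515} + 282597 \cdot \frac{1}{449105} = - \frac{196}{13779} + \frac{282597}{449105} = \frac{3805879483}{6188217795} \approx 0.61502$)
$\frac{E}{s} = - \frac{475792}{\frac{3805879483}{6188217795}} = \left(-475792\right) \frac{6188217795}{3805879483} = - \frac{2944304521118640}{3805879483}$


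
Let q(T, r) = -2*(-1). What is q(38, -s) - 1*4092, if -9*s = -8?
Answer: -4090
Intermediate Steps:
s = 8/9 (s = -⅑*(-8) = 8/9 ≈ 0.88889)
q(T, r) = 2
q(38, -s) - 1*4092 = 2 - 1*4092 = 2 - 4092 = -4090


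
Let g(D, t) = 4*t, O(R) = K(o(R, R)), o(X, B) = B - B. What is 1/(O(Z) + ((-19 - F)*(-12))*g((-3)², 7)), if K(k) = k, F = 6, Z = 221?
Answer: 1/8400 ≈ 0.00011905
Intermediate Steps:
o(X, B) = 0
O(R) = 0
1/(O(Z) + ((-19 - F)*(-12))*g((-3)², 7)) = 1/(0 + ((-19 - 1*6)*(-12))*(4*7)) = 1/(0 + ((-19 - 6)*(-12))*28) = 1/(0 - 25*(-12)*28) = 1/(0 + 300*28) = 1/(0 + 8400) = 1/8400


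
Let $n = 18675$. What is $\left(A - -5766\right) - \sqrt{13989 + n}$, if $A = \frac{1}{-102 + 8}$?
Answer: $\frac{542003}{94} - 2 \sqrt{8166} \approx 5585.3$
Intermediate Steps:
$A = - \frac{1}{94}$ ($A = \frac{1}{-94} = - \frac{1}{94} \approx -0.010638$)
$\left(A - -5766\right) - \sqrt{13989 + n} = \left(- \frac{1}{94} - -5766\right) - \sqrt{13989 + 18675} = \left(- \frac{1}{94} + 5766\right) - \sqrt{32664} = \frac{542003}{94} - 2 \sqrt{8166}$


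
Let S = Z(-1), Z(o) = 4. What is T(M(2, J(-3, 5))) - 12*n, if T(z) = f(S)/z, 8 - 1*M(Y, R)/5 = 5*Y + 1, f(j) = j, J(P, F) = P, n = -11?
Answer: 1976/15 ≈ 131.73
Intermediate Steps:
S = 4
M(Y, R) = 35 - 25*Y (M(Y, R) = 40 - 5*(5*Y + 1) = 40 - 5*(1 + 5*Y) = 40 + (-5 - 25*Y) = 35 - 25*Y)
T(z) = 4/z
T(M(2, J(-3, 5))) - 12*n = 4/(35 - 25*2) - 12*(-11) = 4/(35 - 50) + 132 = 4/(-15) + 132 = 4*(-1/15) + 132 = -4/15 + 132 = 1976/15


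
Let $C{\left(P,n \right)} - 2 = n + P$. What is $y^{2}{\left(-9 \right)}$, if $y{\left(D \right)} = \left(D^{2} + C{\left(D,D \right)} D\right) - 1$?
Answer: $50176$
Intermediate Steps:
$C{\left(P,n \right)} = 2 + P + n$ ($C{\left(P,n \right)} = 2 + \left(n + P\right) = 2 + \left(P + n\right) = 2 + P + n$)
$y{\left(D \right)} = -1 + D^{2} + D \left(2 + 2 D\right)$ ($y{\left(D \right)} = \left(D^{2} + \left(2 + D + D\right) D\right) - 1 = \left(D^{2} + \left(2 + 2 D\right) D\right) - 1 = \left(D^{2} + D \left(2 + 2 D\right)\right) - 1 = -1 + D^{2} + D \left(2 + 2 D\right)$)
$y^{2}{\left(-9 \right)} = \left(-1 + 2 \left(-9\right) + 3 \left(-9\right)^{2}\right)^{2} = \left(-1 - 18 + 3 \cdot 81\right)^{2} = \left(-1 - 18 + 243\right)^{2} = 224^{2} = 50176$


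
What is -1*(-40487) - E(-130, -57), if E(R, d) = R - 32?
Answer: 40649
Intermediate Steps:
E(R, d) = -32 + R
-1*(-40487) - E(-130, -57) = -1*(-40487) - (-32 - 130) = 40487 - 1*(-162) = 40487 + 162 = 40649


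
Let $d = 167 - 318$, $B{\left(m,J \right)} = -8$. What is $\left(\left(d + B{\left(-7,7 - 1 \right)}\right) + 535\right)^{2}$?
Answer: $141376$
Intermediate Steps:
$d = -151$ ($d = 167 - 318 = -151$)
$\left(\left(d + B{\left(-7,7 - 1 \right)}\right) + 535\right)^{2} = \left(\left(-151 - 8\right) + 535\right)^{2} = \left(-159 + 535\right)^{2} = 376^{2} = 141376$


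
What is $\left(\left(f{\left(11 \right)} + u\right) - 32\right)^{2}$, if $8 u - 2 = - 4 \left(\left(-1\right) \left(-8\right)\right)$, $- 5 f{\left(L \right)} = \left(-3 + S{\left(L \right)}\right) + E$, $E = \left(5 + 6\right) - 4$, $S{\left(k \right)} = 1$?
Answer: $\frac{21609}{16} \approx 1350.6$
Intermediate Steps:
$E = 7$ ($E = 11 - 4 = 7$)
$f{\left(L \right)} = -1$ ($f{\left(L \right)} = - \frac{\left(-3 + 1\right) + 7}{5} = - \frac{-2 + 7}{5} = \left(- \frac{1}{5}\right) 5 = -1$)
$u = - \frac{15}{4}$ ($u = \frac{1}{4} + \frac{\left(-4\right) \left(\left(-1\right) \left(-8\right)\right)}{8} = \frac{1}{4} + \frac{\left(-4\right) 8}{8} = \frac{1}{4} + \frac{1}{8} \left(-32\right) = \frac{1}{4} - 4 = - \frac{15}{4} \approx -3.75$)
$\left(\left(f{\left(11 \right)} + u\right) - 32\right)^{2} = \left(\left(-1 - \frac{15}{4}\right) - 32\right)^{2} = \left(- \frac{19}{4} - 32\right)^{2} = \left(- \frac{147}{4}\right)^{2} = \frac{21609}{16}$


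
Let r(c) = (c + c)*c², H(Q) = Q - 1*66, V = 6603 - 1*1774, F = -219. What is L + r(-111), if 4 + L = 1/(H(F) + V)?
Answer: -12429048703/4544 ≈ -2.7353e+6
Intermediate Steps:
V = 4829 (V = 6603 - 1774 = 4829)
H(Q) = -66 + Q (H(Q) = Q - 66 = -66 + Q)
r(c) = 2*c³ (r(c) = (2*c)*c² = 2*c³)
L = -18175/4544 (L = -4 + 1/((-66 - 219) + 4829) = -4 + 1/(-285 + 4829) = -4 + 1/4544 = -18175/4544 ≈ -3.9998)
L + r(-111) = -18175/4544 + 2*(-111)³ = -18175/4544 + 2*(-1367631) = -18175/4544 - 2735262 = -12429048703/4544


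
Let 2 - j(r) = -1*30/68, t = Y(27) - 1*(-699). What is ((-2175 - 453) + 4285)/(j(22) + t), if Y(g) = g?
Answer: 56338/24767 ≈ 2.2747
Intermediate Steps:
t = 726 (t = 27 - 1*(-699) = 27 + 699 = 726)
j(r) = 83/34 (j(r) = 2 - (-1*30)/68 = 2 - (-30)/68 = 2 - 1*(-15/34) = 2 + 15/34 = 83/34)
((-2175 - 453) + 4285)/(j(22) + t) = ((-2175 - 453) + 4285)/(83/34 + 726) = (-2628 + 4285)/(24767/34) = 1657*(34/24767) = 56338/24767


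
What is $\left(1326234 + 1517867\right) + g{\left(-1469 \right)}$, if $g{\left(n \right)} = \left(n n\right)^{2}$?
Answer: $4656798521622$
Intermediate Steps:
$g{\left(n \right)} = n^{4}$ ($g{\left(n \right)} = \left(n^{2}\right)^{2} = n^{4}$)
$\left(1326234 + 1517867\right) + g{\left(-1469 \right)} = \left(1326234 + 1517867\right) + \left(-1469\right)^{4} = 2844101 + 4656795677521 = 4656798521622$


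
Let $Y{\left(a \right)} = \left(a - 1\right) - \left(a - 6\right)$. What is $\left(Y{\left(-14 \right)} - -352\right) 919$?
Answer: $328083$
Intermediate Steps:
$Y{\left(a \right)} = 5$ ($Y{\left(a \right)} = \left(-1 + a\right) - \left(-6 + a\right) = 5$)
$\left(Y{\left(-14 \right)} - -352\right) 919 = \left(5 - -352\right) 919 = \left(5 + \left(-159 + 511\right)\right) 919 = \left(5 + 352\right) 919 = 357 \cdot 919 = 328083$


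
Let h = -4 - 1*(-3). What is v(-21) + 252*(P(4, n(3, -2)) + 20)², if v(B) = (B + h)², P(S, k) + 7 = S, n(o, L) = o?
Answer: 73312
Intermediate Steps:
h = -1 (h = -4 + 3 = -1)
P(S, k) = -7 + S
v(B) = (-1 + B)² (v(B) = (B - 1)² = (-1 + B)²)
v(-21) + 252*(P(4, n(3, -2)) + 20)² = (-1 - 21)² + 252*((-7 + 4) + 20)² = (-22)² + 252*(-3 + 20)² = 484 + 252*17² = 484 + 252*289 = 484 + 72828 = 73312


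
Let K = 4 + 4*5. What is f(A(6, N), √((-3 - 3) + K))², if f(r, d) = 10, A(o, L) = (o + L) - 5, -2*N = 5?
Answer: 100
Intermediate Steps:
N = -5/2 (N = -½*5 = -5/2 ≈ -2.5000)
K = 24 (K = 4 + 20 = 24)
A(o, L) = -5 + L + o (A(o, L) = (L + o) - 5 = -5 + L + o)
f(A(6, N), √((-3 - 3) + K))² = 10² = 100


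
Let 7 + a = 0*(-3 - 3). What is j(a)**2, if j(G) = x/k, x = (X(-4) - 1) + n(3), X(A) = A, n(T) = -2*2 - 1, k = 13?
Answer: 100/169 ≈ 0.59172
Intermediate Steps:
n(T) = -5 (n(T) = -4 - 1 = -5)
a = -7 (a = -7 + 0*(-3 - 3) = -7 + 0*(-6) = -7 + 0 = -7)
x = -10 (x = (-4 - 1) - 5 = -5 - 5 = -10)
j(G) = -10/13
j(a)**2 = (-10/13)**2 = 100/169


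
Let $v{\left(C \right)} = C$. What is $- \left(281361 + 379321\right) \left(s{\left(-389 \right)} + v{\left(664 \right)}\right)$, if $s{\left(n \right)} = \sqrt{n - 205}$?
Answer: $-438692848 - 1982046 i \sqrt{66} \approx -4.3869 \cdot 10^{8} - 1.6102 \cdot 10^{7} i$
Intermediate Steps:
$s{\left(n \right)} = \sqrt{-205 + n}$
$- \left(281361 + 379321\right) \left(s{\left(-389 \right)} + v{\left(664 \right)}\right) = - \left(281361 + 379321\right) \left(\sqrt{-205 - 389} + 664\right) = - 660682 \left(\sqrt{-594} + 664\right) = - 660682 \left(3 i \sqrt{66} + 664\right) = - 660682 \left(664 + 3 i \sqrt{66}\right) = - (438692848 + 1982046 i \sqrt{66}) = -438692848 - 1982046 i \sqrt{66}$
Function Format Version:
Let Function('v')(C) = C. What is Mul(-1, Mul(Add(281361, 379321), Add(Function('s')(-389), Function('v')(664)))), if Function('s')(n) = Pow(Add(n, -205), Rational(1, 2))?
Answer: Add(-438692848, Mul(-1982046, I, Pow(66, Rational(1, 2)))) ≈ Add(-4.3869e+8, Mul(-1.6102e+7, I))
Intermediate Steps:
Function('s')(n) = Pow(Add(-205, n), Rational(1, 2))
Mul(-1, Mul(Add(281361, 379321), Add(Function('s')(-389), Function('v')(664)))) = Mul(-1, Mul(Add(281361, 379321), Add(Pow(Add(-205, -389), Rational(1, 2)), 664))) = Mul(-1, Mul(660682, Add(Pow(-594, Rational(1, 2)), 664))) = Mul(-1, Mul(660682, Add(Mul(3, I, Pow(66, Rational(1, 2))), 664))) = Mul(-1, Mul(660682, Add(664, Mul(3, I, Pow(66, Rational(1, 2)))))) = Mul(-1, Add(438692848, Mul(1982046, I, Pow(66, Rational(1, 2))))) = Add(-438692848, Mul(-1982046, I, Pow(66, Rational(1, 2))))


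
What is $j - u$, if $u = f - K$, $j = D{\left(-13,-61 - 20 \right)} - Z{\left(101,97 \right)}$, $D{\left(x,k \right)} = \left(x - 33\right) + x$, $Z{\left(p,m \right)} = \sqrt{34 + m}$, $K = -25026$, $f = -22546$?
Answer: $-2539 - \sqrt{131} \approx -2550.4$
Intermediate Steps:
$D{\left(x,k \right)} = -33 + 2 x$ ($D{\left(x,k \right)} = \left(-33 + x\right) + x = -33 + 2 x$)
$j = -59 - \sqrt{131}$ ($j = \left(-33 + 2 \left(-13\right)\right) - \sqrt{34 + 97} = \left(-33 - 26\right) - \sqrt{131} = -59 - \sqrt{131} \approx -70.446$)
$u = 2480$ ($u = -22546 - -25026 = -22546 + 25026 = 2480$)
$j - u = \left(-59 - \sqrt{131}\right) - 2480 = -2539 - \sqrt{131}$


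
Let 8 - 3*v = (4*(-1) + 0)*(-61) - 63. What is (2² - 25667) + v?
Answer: -77162/3 ≈ -25721.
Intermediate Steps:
v = -173/3 (v = 8/3 - ((4*(-1) + 0)*(-61) - 63)/3 = 8/3 - ((-4 + 0)*(-61) - 63)/3 = 8/3 - (-4*(-61) - 63)/3 = 8/3 - (244 - 63)/3 = 8/3 - ⅓*181 = 8/3 - 181/3 = -173/3 ≈ -57.667)
(2² - 25667) + v = (2² - 25667) - 173/3 = (4 - 25667) - 173/3 = -25663 - 173/3 = -77162/3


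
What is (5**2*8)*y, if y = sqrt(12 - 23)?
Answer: 200*I*sqrt(11) ≈ 663.33*I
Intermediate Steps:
y = I*sqrt(11) (y = sqrt(-11) = I*sqrt(11) ≈ 3.3166*I)
(5**2*8)*y = (5**2*8)*(I*sqrt(11)) = (25*8)*(I*sqrt(11)) = 200*(I*sqrt(11)) = 200*I*sqrt(11)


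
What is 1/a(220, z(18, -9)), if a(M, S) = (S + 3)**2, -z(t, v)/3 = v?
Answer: 1/900 ≈ 0.0011111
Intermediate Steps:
z(t, v) = -3*v
a(M, S) = (3 + S)**2
1/a(220, z(18, -9)) = 1/((3 - 3*(-9))**2) = 1/((3 + 27)**2) = 1/(30**2) = 1/900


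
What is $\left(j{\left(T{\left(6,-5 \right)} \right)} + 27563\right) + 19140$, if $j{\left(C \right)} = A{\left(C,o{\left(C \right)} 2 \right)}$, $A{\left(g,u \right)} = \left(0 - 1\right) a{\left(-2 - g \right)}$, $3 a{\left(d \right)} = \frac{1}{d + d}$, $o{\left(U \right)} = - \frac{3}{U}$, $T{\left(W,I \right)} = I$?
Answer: $\frac{840653}{18} \approx 46703.0$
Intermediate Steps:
$a{\left(d \right)} = \frac{1}{6 d}$ ($a{\left(d \right)} = \frac{1}{3 \left(d + d\right)} = \frac{1}{3 \cdot 2 d} = \frac{\frac{1}{2} \frac{1}{d}}{3} = \frac{1}{6 d}$)
$A{\left(g,u \right)} = - \frac{1}{6 \left(-2 - g\right)}$ ($A{\left(g,u \right)} = \left(0 - 1\right) \frac{1}{6 \left(-2 - g\right)} = - \frac{1}{6 \left(-2 - g\right)}$)
$j{\left(C \right)} = \frac{1}{6 \left(2 + C\right)}$
$\left(j{\left(T{\left(6,-5 \right)} \right)} + 27563\right) + 19140 = \left(\frac{1}{6 \left(2 - 5\right)} + 27563\right) + 19140 = \left(\frac{1}{6 \left(-3\right)} + 27563\right) + 19140 = \left(\frac{1}{6} \left(- \frac{1}{3}\right) + 27563\right) + 19140 = \left(- \frac{1}{18} + 27563\right) + 19140 = \frac{496133}{18} + 19140 = \frac{840653}{18}$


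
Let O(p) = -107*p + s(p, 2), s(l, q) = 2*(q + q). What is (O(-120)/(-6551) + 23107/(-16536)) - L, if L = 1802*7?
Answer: -1366804844789/108327336 ≈ -12617.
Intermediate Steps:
s(l, q) = 4*q (s(l, q) = 2*(2*q) = 4*q)
O(p) = 8 - 107*p (O(p) = -107*p + 4*2 = -107*p + 8 = 8 - 107*p)
L = 12614
(O(-120)/(-6551) + 23107/(-16536)) - L = ((8 - 107*(-120))/(-6551) + 23107/(-16536)) - 1*12614 = ((8 + 12840)*(-1/6551) + 23107*(-1/16536)) - 12614 = (12848*(-1/6551) - 23107/16536) - 12614 = (-12848/6551 - 23107/16536) - 12614 = -363828485/108327336 - 12614 = -1366804844789/108327336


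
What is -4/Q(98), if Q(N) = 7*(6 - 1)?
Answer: -4/35 ≈ -0.11429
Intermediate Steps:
Q(N) = 35 (Q(N) = 7*5 = 35)
-4/Q(98) = -4/35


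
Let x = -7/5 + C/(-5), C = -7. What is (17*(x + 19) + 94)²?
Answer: 173889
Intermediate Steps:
x = 0 (x = -7/5 - 7/(-5) = -7*⅕ - 7*(-⅕) = -7/5 + 7/5 = 0)
(17*(x + 19) + 94)² = (17*(0 + 19) + 94)² = (17*19 + 94)² = (323 + 94)² = 417² = 173889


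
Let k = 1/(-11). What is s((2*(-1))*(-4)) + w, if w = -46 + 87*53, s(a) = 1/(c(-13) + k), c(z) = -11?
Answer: 556919/122 ≈ 4564.9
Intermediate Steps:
k = -1/11 ≈ -0.090909
s(a) = -11/122 (s(a) = 1/(-11 - 1/11) = 1/(-122/11) = -11/122)
w = 4565 (w = -46 + 4611 = 4565)
s((2*(-1))*(-4)) + w = -11/122 + 4565 = 556919/122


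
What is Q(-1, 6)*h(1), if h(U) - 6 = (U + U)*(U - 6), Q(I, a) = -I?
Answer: -4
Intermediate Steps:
h(U) = 6 + 2*U*(-6 + U) (h(U) = 6 + (U + U)*(U - 6) = 6 + (2*U)*(-6 + U) = 6 + 2*U*(-6 + U))
Q(-1, 6)*h(1) = (-1*(-1))*(6 - 12*1 + 2*1²) = 1*(6 - 12 + 2*1) = 1*(6 - 12 + 2) = 1*(-4) = -4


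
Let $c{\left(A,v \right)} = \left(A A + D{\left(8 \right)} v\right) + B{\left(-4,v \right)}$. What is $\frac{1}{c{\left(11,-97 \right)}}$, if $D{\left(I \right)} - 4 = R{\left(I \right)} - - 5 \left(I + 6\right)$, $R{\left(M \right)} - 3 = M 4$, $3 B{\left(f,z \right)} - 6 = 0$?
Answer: $- \frac{1}{10450} \approx -9.5694 \cdot 10^{-5}$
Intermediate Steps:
$B{\left(f,z \right)} = 2$ ($B{\left(f,z \right)} = 2 + \frac{1}{3} \cdot 0 = 2 + 0 = 2$)
$R{\left(M \right)} = 3 + 4 M$ ($R{\left(M \right)} = 3 + M 4 = 3 + 4 M$)
$D{\left(I \right)} = 37 + 9 I$ ($D{\left(I \right)} = 4 - \left(-3 - 5 \left(I + 6\right) - 4 I\right) = 4 - \left(-3 - 5 \left(6 + I\right) - 4 I\right) = 4 + \left(\left(3 + 4 I\right) - \left(-30 - 5 I\right)\right) = 4 + \left(\left(3 + 4 I\right) + \left(30 + 5 I\right)\right) = 4 + \left(33 + 9 I\right) = 37 + 9 I$)
$c{\left(A,v \right)} = 2 + A^{2} + 109 v$ ($c{\left(A,v \right)} = \left(A A + \left(37 + 9 \cdot 8\right) v\right) + 2 = \left(A^{2} + \left(37 + 72\right) v\right) + 2 = \left(A^{2} + 109 v\right) + 2 = 2 + A^{2} + 109 v$)
$\frac{1}{c{\left(11,-97 \right)}} = \frac{1}{2 + 11^{2} + 109 \left(-97\right)} = \frac{1}{2 + 121 - 10573} = \frac{1}{-10450} = - \frac{1}{10450}$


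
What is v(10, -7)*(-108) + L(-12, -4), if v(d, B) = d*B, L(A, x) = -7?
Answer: 7553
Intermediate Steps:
v(d, B) = B*d
v(10, -7)*(-108) + L(-12, -4) = -7*10*(-108) - 7 = -70*(-108) - 7 = 7560 - 7 = 7553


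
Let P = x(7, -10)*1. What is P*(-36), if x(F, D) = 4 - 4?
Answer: 0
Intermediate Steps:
x(F, D) = 0
P = 0 (P = 0*1 = 0)
P*(-36) = 0*(-36) = 0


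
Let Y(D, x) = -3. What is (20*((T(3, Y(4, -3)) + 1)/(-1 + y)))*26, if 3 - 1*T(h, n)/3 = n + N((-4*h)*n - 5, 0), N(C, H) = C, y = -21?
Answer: 19240/11 ≈ 1749.1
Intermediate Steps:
T(h, n) = 24 - 3*n + 12*h*n (T(h, n) = 9 - 3*(n + ((-4*h)*n - 5)) = 9 - 3*(n + (-4*h*n - 5)) = 9 - 3*(n + (-5 - 4*h*n)) = 9 - 3*(-5 + n - 4*h*n) = 9 + (15 - 3*n + 12*h*n) = 24 - 3*n + 12*h*n)
(20*((T(3, Y(4, -3)) + 1)/(-1 + y)))*26 = (20*(((24 - 3*(-3) + 12*3*(-3)) + 1)/(-1 - 21)))*26 = (20*(((24 + 9 - 108) + 1)/(-22)))*26 = (20*((-75 + 1)*(-1/22)))*26 = (20*(-74*(-1/22)))*26 = (20*(37/11))*26 = (740/11)*26 = 19240/11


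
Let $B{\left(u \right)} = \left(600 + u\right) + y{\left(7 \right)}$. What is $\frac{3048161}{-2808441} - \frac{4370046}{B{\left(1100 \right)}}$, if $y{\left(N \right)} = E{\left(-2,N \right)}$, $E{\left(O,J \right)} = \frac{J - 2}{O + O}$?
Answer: $- \frac{5456975298571}{2120372955} \approx -2573.6$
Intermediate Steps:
$E{\left(O,J \right)} = \frac{-2 + J}{2 O}$
$y{\left(N \right)} = \frac{1}{2} - \frac{N}{4}$ ($y{\left(N \right)} = \frac{-2 + N}{2 \left(-2\right)} = \frac{1}{2} \left(- \frac{1}{2}\right) \left(-2 + N\right) = \frac{1}{2} - \frac{N}{4}$)
$B{\left(u \right)} = \frac{2395}{4} + u$ ($B{\left(u \right)} = \left(600 + u\right) + \left(\frac{1}{2} - \frac{7}{4}\right) = \left(600 + u\right) - \frac{5}{4} = \frac{2395}{4} + u$)
$\frac{3048161}{-2808441} - \frac{4370046}{B{\left(1100 \right)}} = \frac{3048161}{-2808441} - \frac{4370046}{\frac{2395}{4} + 1100} = 3048161 \left(- \frac{1}{2808441}\right) - \frac{4370046}{\frac{6795}{4}} = - \frac{3048161}{2808441} - \frac{5826728}{2265} = - \frac{5456975298571}{2120372955}$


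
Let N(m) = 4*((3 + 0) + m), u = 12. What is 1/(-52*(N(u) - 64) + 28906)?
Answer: 1/29114 ≈ 3.4348e-5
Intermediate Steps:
N(m) = 12 + 4*m (N(m) = 4*(3 + m) = 12 + 4*m)
1/(-52*(N(u) - 64) + 28906) = 1/(-52*((12 + 4*12) - 64) + 28906) = 1/(-52*((12 + 48) - 64) + 28906) = 1/(-52*(60 - 64) + 28906) = 1/(-52*(-4) + 28906) = 1/(208 + 28906) = 1/29114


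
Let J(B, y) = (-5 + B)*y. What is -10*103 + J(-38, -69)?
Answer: 1937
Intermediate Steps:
J(B, y) = y*(-5 + B)
-10*103 + J(-38, -69) = -10*103 - 69*(-5 - 38) = -1030 - 69*(-43) = -1030 + 2967 = 1937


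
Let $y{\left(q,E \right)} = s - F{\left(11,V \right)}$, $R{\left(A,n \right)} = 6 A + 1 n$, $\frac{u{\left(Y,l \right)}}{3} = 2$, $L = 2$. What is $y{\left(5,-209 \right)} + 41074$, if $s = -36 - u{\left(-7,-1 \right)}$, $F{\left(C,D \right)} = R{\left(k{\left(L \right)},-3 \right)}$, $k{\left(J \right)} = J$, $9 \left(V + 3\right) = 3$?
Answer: $41023$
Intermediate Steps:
$V = - \frac{8}{3}$ ($V = -3 + \frac{1}{9} \cdot 3 = -3 + \frac{1}{3} = - \frac{8}{3} \approx -2.6667$)
$u{\left(Y,l \right)} = 6$ ($u{\left(Y,l \right)} = 3 \cdot 2 = 6$)
$R{\left(A,n \right)} = n + 6 A$ ($R{\left(A,n \right)} = 6 A + n = n + 6 A$)
$F{\left(C,D \right)} = 9$ ($F{\left(C,D \right)} = -3 + 6 \cdot 2 = -3 + 12 = 9$)
$s = -42$ ($s = -36 - 6 = -42$)
$y{\left(q,E \right)} = -51$ ($y{\left(q,E \right)} = -42 - 9 = -51$)
$y{\left(5,-209 \right)} + 41074 = -51 + 41074 = 41023$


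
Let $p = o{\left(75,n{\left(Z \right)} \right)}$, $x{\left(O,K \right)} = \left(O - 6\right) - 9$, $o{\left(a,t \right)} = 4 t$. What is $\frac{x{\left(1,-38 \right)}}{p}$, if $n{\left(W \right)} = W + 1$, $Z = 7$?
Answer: $- \frac{7}{16} \approx -0.4375$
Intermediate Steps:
$n{\left(W \right)} = 1 + W$
$x{\left(O,K \right)} = -15 + O$ ($x{\left(O,K \right)} = \left(-6 + O\right) - 9 = -15 + O$)
$p = 32$ ($p = 4 \left(1 + 7\right) = 4 \cdot 8 = 32$)
$\frac{x{\left(1,-38 \right)}}{p} = \frac{-15 + 1}{32} = \left(-14\right) \frac{1}{32} = - \frac{7}{16}$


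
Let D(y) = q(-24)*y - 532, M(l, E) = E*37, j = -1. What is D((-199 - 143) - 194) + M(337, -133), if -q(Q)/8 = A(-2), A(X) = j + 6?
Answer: 15987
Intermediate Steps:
A(X) = 5 (A(X) = -1 + 6 = 5)
q(Q) = -40 (q(Q) = -8*5 = -40)
M(l, E) = 37*E
D(y) = -532 - 40*y (D(y) = -40*y - 532 = -532 - 40*y)
D((-199 - 143) - 194) + M(337, -133) = (-532 - 40*((-199 - 143) - 194)) + 37*(-133) = (-532 - 40*(-342 - 194)) - 4921 = (-532 - 40*(-536)) - 4921 = (-532 + 21440) - 4921 = 20908 - 4921 = 15987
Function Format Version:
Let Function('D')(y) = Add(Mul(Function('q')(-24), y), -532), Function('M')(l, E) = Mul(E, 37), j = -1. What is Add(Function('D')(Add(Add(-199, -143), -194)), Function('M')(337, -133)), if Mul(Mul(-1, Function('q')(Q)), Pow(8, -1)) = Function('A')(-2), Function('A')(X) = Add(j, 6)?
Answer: 15987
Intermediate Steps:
Function('A')(X) = 5 (Function('A')(X) = Add(-1, 6) = 5)
Function('q')(Q) = -40 (Function('q')(Q) = Mul(-8, 5) = -40)
Function('M')(l, E) = Mul(37, E)
Function('D')(y) = Add(-532, Mul(-40, y)) (Function('D')(y) = Add(Mul(-40, y), -532) = Add(-532, Mul(-40, y)))
Add(Function('D')(Add(Add(-199, -143), -194)), Function('M')(337, -133)) = Add(Add(-532, Mul(-40, Add(Add(-199, -143), -194))), Mul(37, -133)) = Add(Add(-532, Mul(-40, Add(-342, -194))), -4921) = Add(Add(-532, Mul(-40, -536)), -4921) = Add(Add(-532, 21440), -4921) = Add(20908, -4921) = 15987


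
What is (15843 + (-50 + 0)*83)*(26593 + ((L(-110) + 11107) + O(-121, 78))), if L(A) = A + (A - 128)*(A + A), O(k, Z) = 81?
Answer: 1052732483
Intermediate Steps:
L(A) = A + 2*A*(-128 + A) (L(A) = A + (-128 + A)*(2*A) = A + 2*A*(-128 + A))
(15843 + (-50 + 0)*83)*(26593 + ((L(-110) + 11107) + O(-121, 78))) = (15843 + (-50 + 0)*83)*(26593 + ((-110*(-255 + 2*(-110)) + 11107) + 81)) = (15843 - 50*83)*(26593 + ((-110*(-255 - 220) + 11107) + 81)) = (15843 - 4150)*(26593 + ((-110*(-475) + 11107) + 81)) = 11693*(26593 + ((52250 + 11107) + 81)) = 11693*(26593 + (63357 + 81)) = 11693*(26593 + 63438) = 11693*90031 = 1052732483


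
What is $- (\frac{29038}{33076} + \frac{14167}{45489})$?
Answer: $- \frac{894748637}{752297082} \approx -1.1894$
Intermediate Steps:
$- (\frac{29038}{33076} + \frac{14167}{45489}) = - (29038 \cdot \frac{1}{33076} + 14167 \cdot \frac{1}{45489}) = - (\frac{14519}{16538} + \frac{14167}{45489}) = \left(-1\right) \frac{894748637}{752297082} = - \frac{894748637}{752297082}$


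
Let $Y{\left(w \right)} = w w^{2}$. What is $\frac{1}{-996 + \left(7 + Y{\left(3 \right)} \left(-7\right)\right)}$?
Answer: $- \frac{1}{1178} \approx -0.0008489$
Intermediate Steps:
$Y{\left(w \right)} = w^{3}$
$\frac{1}{-996 + \left(7 + Y{\left(3 \right)} \left(-7\right)\right)} = \frac{1}{-996 + \left(7 + 3^{3} \left(-7\right)\right)} = \frac{1}{-996 + \left(7 + 27 \left(-7\right)\right)} = \frac{1}{-996 + \left(7 - 189\right)} = \frac{1}{-996 - 182} = \frac{1}{-1178} = - \frac{1}{1178}$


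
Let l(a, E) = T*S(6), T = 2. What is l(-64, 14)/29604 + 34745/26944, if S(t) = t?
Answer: 85742859/66470848 ≈ 1.2899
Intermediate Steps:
l(a, E) = 12 (l(a, E) = 2*6 = 12)
l(-64, 14)/29604 + 34745/26944 = 12/29604 + 34745/26944 = 12*(1/29604) + 34745*(1/26944) = 1/2467 + 34745/26944 = 85742859/66470848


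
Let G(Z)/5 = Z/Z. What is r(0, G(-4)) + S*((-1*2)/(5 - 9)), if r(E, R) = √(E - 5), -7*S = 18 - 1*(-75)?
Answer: -93/14 + I*√5 ≈ -6.6429 + 2.2361*I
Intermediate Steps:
G(Z) = 5 (G(Z) = 5*(Z/Z) = 5*1 = 5)
S = -93/7 (S = -(18 - 1*(-75))/7 = -(18 + 75)/7 = -⅐*93 = -93/7 ≈ -13.286)
r(E, R) = √(-5 + E)
r(0, G(-4)) + S*((-1*2)/(5 - 9)) = √(-5 + 0) - 93*(-1*2)/(7*(5 - 9)) = √(-5) - 93*(-2)/(7*(-4)) = I*√5 - (-93)*(-2)/28 = I*√5 - 93/7*½ = I*√5 - 93/14 = -93/14 + I*√5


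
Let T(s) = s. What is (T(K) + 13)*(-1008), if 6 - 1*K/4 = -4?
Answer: -53424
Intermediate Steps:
K = 40 (K = 24 - 4*(-4) = 24 + 16 = 40)
(T(K) + 13)*(-1008) = (40 + 13)*(-1008) = 53*(-1008) = -53424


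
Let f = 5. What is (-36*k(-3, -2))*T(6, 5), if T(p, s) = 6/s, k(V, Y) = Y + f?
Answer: -648/5 ≈ -129.60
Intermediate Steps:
k(V, Y) = 5 + Y (k(V, Y) = Y + 5 = 5 + Y)
(-36*k(-3, -2))*T(6, 5) = (-36*(5 - 2))*(6/5) = (-36*3)*(6*(⅕)) = -108*6/5 = -648/5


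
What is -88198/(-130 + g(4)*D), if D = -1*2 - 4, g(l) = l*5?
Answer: 44099/125 ≈ 352.79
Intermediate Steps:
g(l) = 5*l
D = -6 (D = -2 - 4 = -6)
-88198/(-130 + g(4)*D) = -88198/(-130 + (5*4)*(-6)) = -88198/(-130 + 20*(-6)) = -88198/(-130 - 120) = -88198/(-250) = -88198*(-1/250) = 44099/125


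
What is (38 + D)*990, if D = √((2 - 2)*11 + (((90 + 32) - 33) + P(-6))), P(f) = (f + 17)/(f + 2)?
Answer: 37620 + 495*√345 ≈ 46814.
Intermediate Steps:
P(f) = (17 + f)/(2 + f)
D = √345/2 (D = √((2 - 2)*11 + (((90 + 32) - 33) + (17 - 6)/(2 - 6))) = √(0*11 + ((122 - 33) + 11/(-4))) = √(0 + (89 - ¼*11)) = √(0 + (89 - 11/4)) = √(0 + 345/4) = √(345/4) = √345/2 ≈ 9.2871)
(38 + D)*990 = (38 + √345/2)*990 = 37620 + 495*√345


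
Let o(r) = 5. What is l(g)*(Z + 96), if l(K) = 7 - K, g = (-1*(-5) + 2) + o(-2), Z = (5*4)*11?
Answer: -1580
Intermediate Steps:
Z = 220 (Z = 20*11 = 220)
g = 12 (g = (-1*(-5) + 2) + 5 = (5 + 2) + 5 = 7 + 5 = 12)
l(g)*(Z + 96) = (7 - 1*12)*(220 + 96) = (7 - 12)*316 = -5*316 = -1580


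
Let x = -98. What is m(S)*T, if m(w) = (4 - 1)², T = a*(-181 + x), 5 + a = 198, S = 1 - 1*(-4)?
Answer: -484623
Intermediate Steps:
S = 5 (S = 1 + 4 = 5)
a = 193 (a = -5 + 198 = 193)
T = -53847 (T = 193*(-181 - 98) = 193*(-279) = -53847)
m(w) = 9 (m(w) = 3² = 9)
m(S)*T = 9*(-53847) = -484623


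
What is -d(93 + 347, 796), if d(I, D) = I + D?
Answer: -1236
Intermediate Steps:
d(I, D) = D + I
-d(93 + 347, 796) = -(796 + (93 + 347)) = -(796 + 440) = -1*1236 = -1236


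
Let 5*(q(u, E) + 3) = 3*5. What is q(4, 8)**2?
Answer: 0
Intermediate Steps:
q(u, E) = 0 (q(u, E) = -3 + (3*5)/5 = -3 + (1/5)*15 = -3 + 3 = 0)
q(4, 8)**2 = 0**2 = 0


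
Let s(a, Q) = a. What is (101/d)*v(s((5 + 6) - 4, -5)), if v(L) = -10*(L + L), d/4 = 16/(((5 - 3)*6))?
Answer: -10605/4 ≈ -2651.3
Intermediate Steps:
d = 16/3 (d = 4*(16/(((5 - 3)*6))) = 4*(16/((2*6))) = 4*(16/12) = 4*(16*(1/12)) = 4*(4/3) = 16/3 ≈ 5.3333)
v(L) = -20*L
(101/d)*v(s((5 + 6) - 4, -5)) = (101/(16/3))*(-20*((5 + 6) - 4)) = ((3/16)*101)*(-20*(11 - 4)) = 303*(-20*7)/16 = (303/16)*(-140) = -10605/4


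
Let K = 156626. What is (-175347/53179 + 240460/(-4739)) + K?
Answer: 5636932430019/36002183 ≈ 1.5657e+5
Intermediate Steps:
(-175347/53179 + 240460/(-4739)) + K = (-175347/53179 + 240460/(-4739)) + 156626 = (-175347*1/53179 + 240460*(-1/4739)) + 156626 = (-175347/53179 - 240460/4739) + 156626 = -1945484539/36002183 + 156626 = 5636932430019/36002183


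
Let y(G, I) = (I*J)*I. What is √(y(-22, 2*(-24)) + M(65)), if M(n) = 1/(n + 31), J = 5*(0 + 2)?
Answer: √13271046/24 ≈ 151.79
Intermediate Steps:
J = 10 (J = 5*2 = 10)
M(n) = 1/(31 + n)
y(G, I) = 10*I² (y(G, I) = (I*10)*I = (10*I)*I = 10*I²)
√(y(-22, 2*(-24)) + M(65)) = √(10*(2*(-24))² + 1/(31 + 65)) = √(10*(-48)² + 1/96) = √(10*2304 + 1/96) = √(23040 + 1/96) = √(2211841/96) = √13271046/24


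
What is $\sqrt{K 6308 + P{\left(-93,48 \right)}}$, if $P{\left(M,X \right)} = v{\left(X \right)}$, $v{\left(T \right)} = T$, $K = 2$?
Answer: $2 \sqrt{3166} \approx 112.53$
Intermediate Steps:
$P{\left(M,X \right)} = X$
$\sqrt{K 6308 + P{\left(-93,48 \right)}} = \sqrt{2 \cdot 6308 + 48} = \sqrt{12616 + 48} = \sqrt{12664} = 2 \sqrt{3166}$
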